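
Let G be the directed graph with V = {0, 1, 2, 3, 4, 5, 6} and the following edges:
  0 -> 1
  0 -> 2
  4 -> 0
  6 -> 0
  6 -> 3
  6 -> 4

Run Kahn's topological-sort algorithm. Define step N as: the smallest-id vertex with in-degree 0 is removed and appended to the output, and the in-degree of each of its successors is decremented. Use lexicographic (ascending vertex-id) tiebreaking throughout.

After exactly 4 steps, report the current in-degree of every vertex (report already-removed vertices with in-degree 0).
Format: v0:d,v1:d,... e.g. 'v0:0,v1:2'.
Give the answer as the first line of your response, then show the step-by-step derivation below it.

v0:0,v1:1,v2:1,v3:0,v4:0,v5:0,v6:0

step 1: output 5; order=[5]; indeg=(2,1,1,1,1,0,0)
step 2: output 6; order=[5,6]; indeg=(1,1,1,0,0,0,0)
step 3: output 3; order=[5,6,3]; indeg=(1,1,1,0,0,0,0)
step 4: output 4; order=[5,6,3,4]; indeg=(0,1,1,0,0,0,0)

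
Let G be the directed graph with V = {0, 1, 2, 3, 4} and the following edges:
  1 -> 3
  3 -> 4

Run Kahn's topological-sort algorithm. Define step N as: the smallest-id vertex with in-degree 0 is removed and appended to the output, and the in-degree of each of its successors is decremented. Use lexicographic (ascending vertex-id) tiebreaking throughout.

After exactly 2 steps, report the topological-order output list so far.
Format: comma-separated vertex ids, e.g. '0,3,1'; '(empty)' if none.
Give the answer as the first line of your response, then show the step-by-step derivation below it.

0,1

step 1: output 0; order=[0]; indeg=(0,0,0,1,1)
step 2: output 1; order=[0,1]; indeg=(0,0,0,0,1)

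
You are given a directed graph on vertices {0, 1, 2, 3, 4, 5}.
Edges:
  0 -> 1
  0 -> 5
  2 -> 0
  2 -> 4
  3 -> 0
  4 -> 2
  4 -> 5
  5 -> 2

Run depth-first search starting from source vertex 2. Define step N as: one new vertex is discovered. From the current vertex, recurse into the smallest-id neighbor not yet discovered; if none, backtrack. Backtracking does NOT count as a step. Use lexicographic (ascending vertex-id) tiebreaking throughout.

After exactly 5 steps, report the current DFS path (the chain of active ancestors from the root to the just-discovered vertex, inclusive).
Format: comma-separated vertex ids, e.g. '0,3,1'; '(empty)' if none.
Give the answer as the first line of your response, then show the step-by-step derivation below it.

2,4

step 1: discover 2; path=2; order=2
step 2: discover 0; path=2>0; order=2,0
step 3: discover 1; path=2>0>1; order=2,0,1
step 4: discover 5; path=2>0>5; order=2,0,1,5
step 5: discover 4; path=2>4; order=2,0,1,5,4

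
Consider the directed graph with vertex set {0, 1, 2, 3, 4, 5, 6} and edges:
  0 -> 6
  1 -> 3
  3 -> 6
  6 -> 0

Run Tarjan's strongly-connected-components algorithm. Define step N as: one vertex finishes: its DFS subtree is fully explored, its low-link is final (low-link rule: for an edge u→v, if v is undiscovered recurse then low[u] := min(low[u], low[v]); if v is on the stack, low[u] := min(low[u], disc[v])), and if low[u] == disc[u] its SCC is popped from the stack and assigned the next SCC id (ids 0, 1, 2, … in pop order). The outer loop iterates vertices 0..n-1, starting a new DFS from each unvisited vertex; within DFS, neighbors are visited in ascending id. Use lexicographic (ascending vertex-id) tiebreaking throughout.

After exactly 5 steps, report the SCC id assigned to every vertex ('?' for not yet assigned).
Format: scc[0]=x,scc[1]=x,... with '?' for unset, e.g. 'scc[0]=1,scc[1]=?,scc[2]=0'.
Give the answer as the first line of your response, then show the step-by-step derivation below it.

scc[0]=0,scc[1]=2,scc[2]=3,scc[3]=1,scc[4]=?,scc[5]=?,scc[6]=0

step 1: low=(low[0]=0,low[1]=?,low[2]=?,low[3]=?,low[4]=?,low[5]=?,low[6]=0); scc=(scc[0]=?,scc[1]=?,scc[2]=?,scc[3]=?,scc[4]=?,scc[5]=?,scc[6]=?)
step 2: low=(low[0]=0,low[1]=?,low[2]=?,low[3]=?,low[4]=?,low[5]=?,low[6]=0); scc=(scc[0]=0,scc[1]=?,scc[2]=?,scc[3]=?,scc[4]=?,scc[5]=?,scc[6]=0)
step 3: low=(low[0]=0,low[1]=2,low[2]=?,low[3]=3,low[4]=?,low[5]=?,low[6]=0); scc=(scc[0]=0,scc[1]=?,scc[2]=?,scc[3]=1,scc[4]=?,scc[5]=?,scc[6]=0)
step 4: low=(low[0]=0,low[1]=2,low[2]=?,low[3]=3,low[4]=?,low[5]=?,low[6]=0); scc=(scc[0]=0,scc[1]=2,scc[2]=?,scc[3]=1,scc[4]=?,scc[5]=?,scc[6]=0)
step 5: low=(low[0]=0,low[1]=2,low[2]=4,low[3]=3,low[4]=?,low[5]=?,low[6]=0); scc=(scc[0]=0,scc[1]=2,scc[2]=3,scc[3]=1,scc[4]=?,scc[5]=?,scc[6]=0)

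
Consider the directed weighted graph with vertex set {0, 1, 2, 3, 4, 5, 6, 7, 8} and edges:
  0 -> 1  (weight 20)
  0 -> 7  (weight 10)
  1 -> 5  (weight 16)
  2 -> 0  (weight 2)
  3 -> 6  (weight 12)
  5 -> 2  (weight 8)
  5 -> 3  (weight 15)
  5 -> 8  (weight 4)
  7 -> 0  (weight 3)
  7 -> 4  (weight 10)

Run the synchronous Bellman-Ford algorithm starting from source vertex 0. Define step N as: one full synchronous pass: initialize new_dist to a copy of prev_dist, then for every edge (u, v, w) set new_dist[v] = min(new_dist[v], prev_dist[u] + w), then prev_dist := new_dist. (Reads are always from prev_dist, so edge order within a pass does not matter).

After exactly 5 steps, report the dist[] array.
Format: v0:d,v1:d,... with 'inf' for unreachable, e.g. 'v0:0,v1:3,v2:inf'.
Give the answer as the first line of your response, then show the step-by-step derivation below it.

v0:0,v1:20,v2:44,v3:51,v4:20,v5:36,v6:63,v7:10,v8:40

step 1: dist = v0:0,v1:20,v2:inf,v3:inf,v4:inf,v5:inf,v6:inf,v7:10,v8:inf
step 2: dist = v0:0,v1:20,v2:inf,v3:inf,v4:20,v5:36,v6:inf,v7:10,v8:inf
step 3: dist = v0:0,v1:20,v2:44,v3:51,v4:20,v5:36,v6:inf,v7:10,v8:40
step 4: dist = v0:0,v1:20,v2:44,v3:51,v4:20,v5:36,v6:63,v7:10,v8:40
step 5: dist = v0:0,v1:20,v2:44,v3:51,v4:20,v5:36,v6:63,v7:10,v8:40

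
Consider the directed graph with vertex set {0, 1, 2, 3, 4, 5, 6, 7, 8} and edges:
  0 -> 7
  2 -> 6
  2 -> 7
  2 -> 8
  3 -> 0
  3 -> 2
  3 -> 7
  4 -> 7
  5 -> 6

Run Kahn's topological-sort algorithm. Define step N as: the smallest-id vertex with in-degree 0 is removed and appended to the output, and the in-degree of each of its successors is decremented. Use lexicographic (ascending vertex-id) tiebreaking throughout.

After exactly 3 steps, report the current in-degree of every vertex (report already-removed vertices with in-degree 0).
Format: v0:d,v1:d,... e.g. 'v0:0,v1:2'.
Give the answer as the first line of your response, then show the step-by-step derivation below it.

v0:0,v1:0,v2:0,v3:0,v4:0,v5:0,v6:2,v7:2,v8:1

step 1: output 1; order=[1]; indeg=(1,0,1,0,0,0,2,4,1)
step 2: output 3; order=[1,3]; indeg=(0,0,0,0,0,0,2,3,1)
step 3: output 0; order=[1,3,0]; indeg=(0,0,0,0,0,0,2,2,1)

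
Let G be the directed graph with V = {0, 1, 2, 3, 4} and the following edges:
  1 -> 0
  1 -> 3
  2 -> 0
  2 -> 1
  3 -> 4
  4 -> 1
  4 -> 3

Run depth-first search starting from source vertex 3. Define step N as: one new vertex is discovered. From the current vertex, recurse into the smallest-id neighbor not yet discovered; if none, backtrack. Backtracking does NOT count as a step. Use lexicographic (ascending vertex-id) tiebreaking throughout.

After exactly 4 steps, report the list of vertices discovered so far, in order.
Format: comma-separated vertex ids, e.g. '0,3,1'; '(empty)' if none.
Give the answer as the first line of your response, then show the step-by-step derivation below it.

3,4,1,0

step 1: discover 3; path=3; order=3
step 2: discover 4; path=3>4; order=3,4
step 3: discover 1; path=3>4>1; order=3,4,1
step 4: discover 0; path=3>4>1>0; order=3,4,1,0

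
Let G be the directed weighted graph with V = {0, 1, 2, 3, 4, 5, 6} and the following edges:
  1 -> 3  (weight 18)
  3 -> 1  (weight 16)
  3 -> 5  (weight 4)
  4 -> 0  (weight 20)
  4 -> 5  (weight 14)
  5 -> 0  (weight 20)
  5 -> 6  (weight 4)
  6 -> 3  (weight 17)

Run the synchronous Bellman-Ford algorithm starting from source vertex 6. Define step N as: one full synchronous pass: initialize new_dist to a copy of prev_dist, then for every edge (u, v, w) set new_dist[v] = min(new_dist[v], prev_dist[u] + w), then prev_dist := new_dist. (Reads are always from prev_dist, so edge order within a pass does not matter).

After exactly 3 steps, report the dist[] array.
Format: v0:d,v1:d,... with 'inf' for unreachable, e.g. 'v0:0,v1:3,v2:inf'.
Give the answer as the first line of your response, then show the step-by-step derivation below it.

v0:41,v1:33,v2:inf,v3:17,v4:inf,v5:21,v6:0

step 1: dist = v0:inf,v1:inf,v2:inf,v3:17,v4:inf,v5:inf,v6:0
step 2: dist = v0:inf,v1:33,v2:inf,v3:17,v4:inf,v5:21,v6:0
step 3: dist = v0:41,v1:33,v2:inf,v3:17,v4:inf,v5:21,v6:0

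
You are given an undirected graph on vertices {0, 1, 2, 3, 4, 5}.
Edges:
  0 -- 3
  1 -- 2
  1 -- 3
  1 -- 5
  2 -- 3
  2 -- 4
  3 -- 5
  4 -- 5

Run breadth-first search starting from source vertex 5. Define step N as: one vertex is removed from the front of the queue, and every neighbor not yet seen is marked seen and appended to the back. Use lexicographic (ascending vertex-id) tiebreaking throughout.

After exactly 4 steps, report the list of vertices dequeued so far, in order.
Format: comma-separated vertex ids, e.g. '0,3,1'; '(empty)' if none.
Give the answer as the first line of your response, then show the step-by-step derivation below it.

5,1,3,4

step 1: dequeue 5; queue=[1,3,4]; order=5
step 2: dequeue 1; queue=[3,4,2]; order=5,1
step 3: dequeue 3; queue=[4,2,0]; order=5,1,3
step 4: dequeue 4; queue=[2,0]; order=5,1,3,4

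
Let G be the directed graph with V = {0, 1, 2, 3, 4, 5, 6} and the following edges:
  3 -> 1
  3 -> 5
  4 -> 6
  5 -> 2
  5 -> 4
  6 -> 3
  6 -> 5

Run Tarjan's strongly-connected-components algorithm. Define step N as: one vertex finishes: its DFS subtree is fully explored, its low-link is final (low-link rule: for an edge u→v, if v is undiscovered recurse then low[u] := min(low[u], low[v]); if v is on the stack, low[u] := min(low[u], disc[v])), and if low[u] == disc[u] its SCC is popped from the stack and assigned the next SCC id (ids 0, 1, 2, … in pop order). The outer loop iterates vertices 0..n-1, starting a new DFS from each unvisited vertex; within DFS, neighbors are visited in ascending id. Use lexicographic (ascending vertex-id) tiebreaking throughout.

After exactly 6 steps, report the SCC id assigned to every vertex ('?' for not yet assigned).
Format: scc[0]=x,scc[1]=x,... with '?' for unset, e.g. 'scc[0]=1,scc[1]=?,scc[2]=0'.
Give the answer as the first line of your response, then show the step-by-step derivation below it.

scc[0]=0,scc[1]=1,scc[2]=2,scc[3]=?,scc[4]=?,scc[5]=?,scc[6]=?

step 1: low=(low[0]=0,low[1]=?,low[2]=?,low[3]=?,low[4]=?,low[5]=?,low[6]=?); scc=(scc[0]=0,scc[1]=?,scc[2]=?,scc[3]=?,scc[4]=?,scc[5]=?,scc[6]=?)
step 2: low=(low[0]=0,low[1]=1,low[2]=?,low[3]=?,low[4]=?,low[5]=?,low[6]=?); scc=(scc[0]=0,scc[1]=1,scc[2]=?,scc[3]=?,scc[4]=?,scc[5]=?,scc[6]=?)
step 3: low=(low[0]=0,low[1]=1,low[2]=2,low[3]=?,low[4]=?,low[5]=?,low[6]=?); scc=(scc[0]=0,scc[1]=1,scc[2]=2,scc[3]=?,scc[4]=?,scc[5]=?,scc[6]=?)
step 4: low=(low[0]=0,low[1]=1,low[2]=2,low[3]=3,low[4]=5,low[5]=4,low[6]=3); scc=(scc[0]=0,scc[1]=1,scc[2]=2,scc[3]=?,scc[4]=?,scc[5]=?,scc[6]=?)
step 5: low=(low[0]=0,low[1]=1,low[2]=2,low[3]=3,low[4]=3,low[5]=4,low[6]=3); scc=(scc[0]=0,scc[1]=1,scc[2]=2,scc[3]=?,scc[4]=?,scc[5]=?,scc[6]=?)
step 6: low=(low[0]=0,low[1]=1,low[2]=2,low[3]=3,low[4]=3,low[5]=3,low[6]=3); scc=(scc[0]=0,scc[1]=1,scc[2]=2,scc[3]=?,scc[4]=?,scc[5]=?,scc[6]=?)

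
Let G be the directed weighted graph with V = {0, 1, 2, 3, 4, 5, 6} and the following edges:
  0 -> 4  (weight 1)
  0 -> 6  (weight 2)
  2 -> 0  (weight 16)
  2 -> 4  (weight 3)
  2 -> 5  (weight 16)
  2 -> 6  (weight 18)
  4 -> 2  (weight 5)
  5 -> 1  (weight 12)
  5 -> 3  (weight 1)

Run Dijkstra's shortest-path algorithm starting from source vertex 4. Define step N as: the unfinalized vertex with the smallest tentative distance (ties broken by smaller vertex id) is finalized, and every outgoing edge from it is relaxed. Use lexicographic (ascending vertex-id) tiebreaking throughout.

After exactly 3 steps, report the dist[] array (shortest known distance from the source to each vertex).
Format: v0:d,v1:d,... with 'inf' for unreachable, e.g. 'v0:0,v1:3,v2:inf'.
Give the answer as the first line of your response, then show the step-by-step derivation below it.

v0:21,v1:inf,v2:5,v3:inf,v4:0,v5:21,v6:23

step 1: dist = v0:inf,v1:inf,v2:5,v3:inf,v4:0,v5:inf,v6:inf
step 2: dist = v0:21,v1:inf,v2:5,v3:inf,v4:0,v5:21,v6:23
step 3: dist = v0:21,v1:inf,v2:5,v3:inf,v4:0,v5:21,v6:23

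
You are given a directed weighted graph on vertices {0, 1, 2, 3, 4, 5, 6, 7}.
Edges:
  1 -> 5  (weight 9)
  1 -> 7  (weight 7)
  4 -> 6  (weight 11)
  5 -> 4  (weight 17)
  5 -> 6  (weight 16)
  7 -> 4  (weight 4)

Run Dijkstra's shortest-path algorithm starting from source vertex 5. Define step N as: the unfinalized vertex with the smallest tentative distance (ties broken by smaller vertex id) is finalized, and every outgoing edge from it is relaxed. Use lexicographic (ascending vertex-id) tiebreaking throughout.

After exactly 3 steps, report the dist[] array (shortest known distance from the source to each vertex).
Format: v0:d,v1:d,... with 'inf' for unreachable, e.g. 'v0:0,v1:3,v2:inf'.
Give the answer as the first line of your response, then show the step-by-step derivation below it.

v0:inf,v1:inf,v2:inf,v3:inf,v4:17,v5:0,v6:16,v7:inf

step 1: dist = v0:inf,v1:inf,v2:inf,v3:inf,v4:17,v5:0,v6:16,v7:inf
step 2: dist = v0:inf,v1:inf,v2:inf,v3:inf,v4:17,v5:0,v6:16,v7:inf
step 3: dist = v0:inf,v1:inf,v2:inf,v3:inf,v4:17,v5:0,v6:16,v7:inf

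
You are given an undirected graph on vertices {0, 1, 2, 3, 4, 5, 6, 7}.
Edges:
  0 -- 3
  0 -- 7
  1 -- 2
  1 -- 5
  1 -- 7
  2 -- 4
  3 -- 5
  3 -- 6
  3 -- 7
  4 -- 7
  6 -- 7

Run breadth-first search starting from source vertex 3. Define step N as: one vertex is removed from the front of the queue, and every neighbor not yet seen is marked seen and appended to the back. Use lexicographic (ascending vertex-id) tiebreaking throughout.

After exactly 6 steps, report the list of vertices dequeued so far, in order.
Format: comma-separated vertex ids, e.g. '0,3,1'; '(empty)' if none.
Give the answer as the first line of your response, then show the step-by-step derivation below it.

3,0,5,6,7,1

step 1: dequeue 3; queue=[0,5,6,7]; order=3
step 2: dequeue 0; queue=[5,6,7]; order=3,0
step 3: dequeue 5; queue=[6,7,1]; order=3,0,5
step 4: dequeue 6; queue=[7,1]; order=3,0,5,6
step 5: dequeue 7; queue=[1,4]; order=3,0,5,6,7
step 6: dequeue 1; queue=[4,2]; order=3,0,5,6,7,1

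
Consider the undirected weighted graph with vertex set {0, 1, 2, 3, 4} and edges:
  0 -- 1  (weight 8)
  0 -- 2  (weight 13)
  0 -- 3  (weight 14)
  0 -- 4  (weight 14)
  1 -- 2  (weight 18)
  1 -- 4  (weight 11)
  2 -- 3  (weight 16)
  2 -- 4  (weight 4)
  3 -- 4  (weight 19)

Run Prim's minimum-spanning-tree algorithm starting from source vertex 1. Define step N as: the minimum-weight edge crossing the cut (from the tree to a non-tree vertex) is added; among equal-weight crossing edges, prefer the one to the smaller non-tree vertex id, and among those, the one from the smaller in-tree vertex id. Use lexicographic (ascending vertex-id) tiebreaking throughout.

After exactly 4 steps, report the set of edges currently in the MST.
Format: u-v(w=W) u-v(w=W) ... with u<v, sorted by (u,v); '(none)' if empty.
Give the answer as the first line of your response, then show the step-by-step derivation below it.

0-1(w=8) 0-3(w=14) 1-4(w=11) 2-4(w=4)

step 1: add edge 0-1 (w=8); MST = {0-1(w=8)}
step 2: add edge 1-4 (w=11); MST = {0-1(w=8) 1-4(w=11)}
step 3: add edge 2-4 (w=4); MST = {0-1(w=8) 1-4(w=11) 2-4(w=4)}
step 4: add edge 0-3 (w=14); MST = {0-1(w=8) 0-3(w=14) 1-4(w=11) 2-4(w=4)}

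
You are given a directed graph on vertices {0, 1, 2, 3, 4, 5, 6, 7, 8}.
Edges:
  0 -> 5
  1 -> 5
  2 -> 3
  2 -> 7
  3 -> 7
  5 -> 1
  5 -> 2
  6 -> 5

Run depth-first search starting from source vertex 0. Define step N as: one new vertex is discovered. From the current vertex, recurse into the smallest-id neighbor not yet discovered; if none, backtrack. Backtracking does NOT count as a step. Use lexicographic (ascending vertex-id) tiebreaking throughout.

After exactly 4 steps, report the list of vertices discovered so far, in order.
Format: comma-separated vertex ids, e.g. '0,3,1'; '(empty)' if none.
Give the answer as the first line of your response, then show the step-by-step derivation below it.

0,5,1,2

step 1: discover 0; path=0; order=0
step 2: discover 5; path=0>5; order=0,5
step 3: discover 1; path=0>5>1; order=0,5,1
step 4: discover 2; path=0>5>2; order=0,5,1,2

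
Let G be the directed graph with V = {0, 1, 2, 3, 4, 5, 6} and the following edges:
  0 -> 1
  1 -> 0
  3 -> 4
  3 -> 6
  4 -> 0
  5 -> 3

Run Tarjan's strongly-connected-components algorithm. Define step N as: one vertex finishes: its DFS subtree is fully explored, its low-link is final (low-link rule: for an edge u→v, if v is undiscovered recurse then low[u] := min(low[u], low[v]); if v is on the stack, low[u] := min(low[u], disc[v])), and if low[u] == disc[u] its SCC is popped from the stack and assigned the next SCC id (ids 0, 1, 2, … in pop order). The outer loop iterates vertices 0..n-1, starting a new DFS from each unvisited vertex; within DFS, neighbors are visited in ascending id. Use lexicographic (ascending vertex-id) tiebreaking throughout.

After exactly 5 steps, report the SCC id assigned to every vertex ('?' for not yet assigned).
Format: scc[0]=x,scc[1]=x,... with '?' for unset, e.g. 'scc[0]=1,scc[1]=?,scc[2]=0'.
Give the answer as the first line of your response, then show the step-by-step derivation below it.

scc[0]=0,scc[1]=0,scc[2]=1,scc[3]=?,scc[4]=2,scc[5]=?,scc[6]=3

step 1: low=(low[0]=0,low[1]=0,low[2]=?,low[3]=?,low[4]=?,low[5]=?,low[6]=?); scc=(scc[0]=?,scc[1]=?,scc[2]=?,scc[3]=?,scc[4]=?,scc[5]=?,scc[6]=?)
step 2: low=(low[0]=0,low[1]=0,low[2]=?,low[3]=?,low[4]=?,low[5]=?,low[6]=?); scc=(scc[0]=0,scc[1]=0,scc[2]=?,scc[3]=?,scc[4]=?,scc[5]=?,scc[6]=?)
step 3: low=(low[0]=0,low[1]=0,low[2]=2,low[3]=?,low[4]=?,low[5]=?,low[6]=?); scc=(scc[0]=0,scc[1]=0,scc[2]=1,scc[3]=?,scc[4]=?,scc[5]=?,scc[6]=?)
step 4: low=(low[0]=0,low[1]=0,low[2]=2,low[3]=3,low[4]=4,low[5]=?,low[6]=?); scc=(scc[0]=0,scc[1]=0,scc[2]=1,scc[3]=?,scc[4]=2,scc[5]=?,scc[6]=?)
step 5: low=(low[0]=0,low[1]=0,low[2]=2,low[3]=3,low[4]=4,low[5]=?,low[6]=5); scc=(scc[0]=0,scc[1]=0,scc[2]=1,scc[3]=?,scc[4]=2,scc[5]=?,scc[6]=3)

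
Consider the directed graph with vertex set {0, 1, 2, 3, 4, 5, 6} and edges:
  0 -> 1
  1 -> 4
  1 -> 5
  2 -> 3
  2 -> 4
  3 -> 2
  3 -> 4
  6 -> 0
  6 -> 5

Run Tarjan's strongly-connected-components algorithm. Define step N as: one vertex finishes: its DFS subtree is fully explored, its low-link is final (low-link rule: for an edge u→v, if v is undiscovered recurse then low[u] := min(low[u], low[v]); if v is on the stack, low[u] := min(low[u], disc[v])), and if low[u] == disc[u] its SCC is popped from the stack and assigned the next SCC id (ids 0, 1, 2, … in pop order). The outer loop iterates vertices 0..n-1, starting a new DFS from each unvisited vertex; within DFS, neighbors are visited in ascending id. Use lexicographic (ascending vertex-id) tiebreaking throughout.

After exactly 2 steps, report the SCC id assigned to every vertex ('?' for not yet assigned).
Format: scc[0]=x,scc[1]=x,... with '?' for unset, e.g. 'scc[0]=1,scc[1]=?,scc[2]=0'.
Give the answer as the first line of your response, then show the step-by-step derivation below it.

scc[0]=?,scc[1]=?,scc[2]=?,scc[3]=?,scc[4]=0,scc[5]=1,scc[6]=?

step 1: low=(low[0]=0,low[1]=1,low[2]=?,low[3]=?,low[4]=2,low[5]=?,low[6]=?); scc=(scc[0]=?,scc[1]=?,scc[2]=?,scc[3]=?,scc[4]=0,scc[5]=?,scc[6]=?)
step 2: low=(low[0]=0,low[1]=1,low[2]=?,low[3]=?,low[4]=2,low[5]=3,low[6]=?); scc=(scc[0]=?,scc[1]=?,scc[2]=?,scc[3]=?,scc[4]=0,scc[5]=1,scc[6]=?)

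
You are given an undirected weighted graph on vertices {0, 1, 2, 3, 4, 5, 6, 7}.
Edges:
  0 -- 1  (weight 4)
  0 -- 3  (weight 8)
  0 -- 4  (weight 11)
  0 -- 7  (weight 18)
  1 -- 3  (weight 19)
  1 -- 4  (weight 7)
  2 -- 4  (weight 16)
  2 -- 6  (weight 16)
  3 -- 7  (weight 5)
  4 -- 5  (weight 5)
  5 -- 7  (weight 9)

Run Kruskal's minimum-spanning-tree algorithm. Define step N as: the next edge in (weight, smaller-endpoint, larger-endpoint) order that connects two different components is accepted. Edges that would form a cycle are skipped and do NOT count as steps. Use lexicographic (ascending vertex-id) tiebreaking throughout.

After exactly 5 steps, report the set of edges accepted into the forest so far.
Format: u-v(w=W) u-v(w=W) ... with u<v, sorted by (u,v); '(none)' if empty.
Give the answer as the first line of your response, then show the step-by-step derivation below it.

0-1(w=4) 0-3(w=8) 1-4(w=7) 3-7(w=5) 4-5(w=5)

step 1: add edge 0-1 (w=4); MST = {0-1(w=4)}
step 2: add edge 3-7 (w=5); MST = {0-1(w=4) 3-7(w=5)}
step 3: add edge 4-5 (w=5); MST = {0-1(w=4) 3-7(w=5) 4-5(w=5)}
step 4: add edge 1-4 (w=7); MST = {0-1(w=4) 1-4(w=7) 3-7(w=5) 4-5(w=5)}
step 5: add edge 0-3 (w=8); MST = {0-1(w=4) 0-3(w=8) 1-4(w=7) 3-7(w=5) 4-5(w=5)}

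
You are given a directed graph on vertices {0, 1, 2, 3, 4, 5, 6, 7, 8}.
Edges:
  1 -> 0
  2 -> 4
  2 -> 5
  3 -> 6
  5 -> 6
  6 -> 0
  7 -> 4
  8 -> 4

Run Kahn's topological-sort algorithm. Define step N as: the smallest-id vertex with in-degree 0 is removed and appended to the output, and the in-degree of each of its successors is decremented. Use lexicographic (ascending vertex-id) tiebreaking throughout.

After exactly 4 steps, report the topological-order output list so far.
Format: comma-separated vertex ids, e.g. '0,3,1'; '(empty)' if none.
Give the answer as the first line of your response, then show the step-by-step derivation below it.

1,2,3,5

step 1: output 1; order=[1]; indeg=(1,0,0,0,3,1,2,0,0)
step 2: output 2; order=[1,2]; indeg=(1,0,0,0,2,0,2,0,0)
step 3: output 3; order=[1,2,3]; indeg=(1,0,0,0,2,0,1,0,0)
step 4: output 5; order=[1,2,3,5]; indeg=(1,0,0,0,2,0,0,0,0)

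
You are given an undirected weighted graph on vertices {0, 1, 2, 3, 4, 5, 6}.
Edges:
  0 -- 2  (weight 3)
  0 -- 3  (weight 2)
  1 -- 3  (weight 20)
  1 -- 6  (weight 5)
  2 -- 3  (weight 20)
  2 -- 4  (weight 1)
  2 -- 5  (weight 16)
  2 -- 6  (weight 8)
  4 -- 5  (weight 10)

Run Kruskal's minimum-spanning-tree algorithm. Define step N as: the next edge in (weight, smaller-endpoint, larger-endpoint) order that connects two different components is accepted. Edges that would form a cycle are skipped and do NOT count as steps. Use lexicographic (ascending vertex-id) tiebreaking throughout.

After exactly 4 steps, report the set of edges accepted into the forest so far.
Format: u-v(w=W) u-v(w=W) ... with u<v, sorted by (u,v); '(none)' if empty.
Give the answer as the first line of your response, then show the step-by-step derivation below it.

0-2(w=3) 0-3(w=2) 1-6(w=5) 2-4(w=1)

step 1: add edge 2-4 (w=1); MST = {2-4(w=1)}
step 2: add edge 0-3 (w=2); MST = {0-3(w=2) 2-4(w=1)}
step 3: add edge 0-2 (w=3); MST = {0-2(w=3) 0-3(w=2) 2-4(w=1)}
step 4: add edge 1-6 (w=5); MST = {0-2(w=3) 0-3(w=2) 1-6(w=5) 2-4(w=1)}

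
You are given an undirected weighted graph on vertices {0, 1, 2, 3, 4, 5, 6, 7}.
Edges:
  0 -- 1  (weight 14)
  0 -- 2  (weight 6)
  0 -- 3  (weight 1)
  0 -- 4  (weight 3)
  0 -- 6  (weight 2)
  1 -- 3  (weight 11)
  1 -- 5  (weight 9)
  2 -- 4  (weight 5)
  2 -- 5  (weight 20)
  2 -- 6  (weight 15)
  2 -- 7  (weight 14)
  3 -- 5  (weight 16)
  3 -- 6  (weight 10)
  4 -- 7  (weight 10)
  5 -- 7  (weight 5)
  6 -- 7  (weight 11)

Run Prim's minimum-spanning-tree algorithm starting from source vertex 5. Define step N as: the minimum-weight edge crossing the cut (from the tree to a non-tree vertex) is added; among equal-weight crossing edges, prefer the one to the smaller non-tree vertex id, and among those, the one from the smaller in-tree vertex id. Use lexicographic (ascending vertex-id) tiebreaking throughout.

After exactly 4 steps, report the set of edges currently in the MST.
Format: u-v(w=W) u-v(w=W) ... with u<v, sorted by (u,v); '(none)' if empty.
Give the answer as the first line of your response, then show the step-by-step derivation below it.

0-4(w=3) 1-5(w=9) 4-7(w=10) 5-7(w=5)

step 1: add edge 5-7 (w=5); MST = {5-7(w=5)}
step 2: add edge 1-5 (w=9); MST = {1-5(w=9) 5-7(w=5)}
step 3: add edge 4-7 (w=10); MST = {1-5(w=9) 4-7(w=10) 5-7(w=5)}
step 4: add edge 0-4 (w=3); MST = {0-4(w=3) 1-5(w=9) 4-7(w=10) 5-7(w=5)}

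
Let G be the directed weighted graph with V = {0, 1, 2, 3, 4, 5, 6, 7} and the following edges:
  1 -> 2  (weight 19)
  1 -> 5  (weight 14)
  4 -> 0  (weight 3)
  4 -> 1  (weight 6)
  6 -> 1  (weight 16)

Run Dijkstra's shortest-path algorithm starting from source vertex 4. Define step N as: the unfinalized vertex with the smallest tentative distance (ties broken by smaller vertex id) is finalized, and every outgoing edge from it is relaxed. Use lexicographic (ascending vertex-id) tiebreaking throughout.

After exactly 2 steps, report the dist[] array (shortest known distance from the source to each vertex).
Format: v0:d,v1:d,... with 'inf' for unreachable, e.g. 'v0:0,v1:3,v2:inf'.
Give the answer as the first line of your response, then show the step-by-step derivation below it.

v0:3,v1:6,v2:inf,v3:inf,v4:0,v5:inf,v6:inf,v7:inf

step 1: dist = v0:3,v1:6,v2:inf,v3:inf,v4:0,v5:inf,v6:inf,v7:inf
step 2: dist = v0:3,v1:6,v2:inf,v3:inf,v4:0,v5:inf,v6:inf,v7:inf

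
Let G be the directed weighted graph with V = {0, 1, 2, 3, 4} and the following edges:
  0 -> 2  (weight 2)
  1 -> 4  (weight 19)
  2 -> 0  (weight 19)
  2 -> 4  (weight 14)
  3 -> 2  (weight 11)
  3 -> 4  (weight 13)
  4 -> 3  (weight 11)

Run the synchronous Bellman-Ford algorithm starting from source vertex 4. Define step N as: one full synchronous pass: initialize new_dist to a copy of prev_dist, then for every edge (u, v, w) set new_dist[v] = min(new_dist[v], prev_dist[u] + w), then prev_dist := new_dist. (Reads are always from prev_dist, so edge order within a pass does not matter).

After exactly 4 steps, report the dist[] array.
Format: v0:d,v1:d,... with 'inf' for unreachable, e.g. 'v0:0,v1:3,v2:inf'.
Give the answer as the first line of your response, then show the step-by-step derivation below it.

v0:41,v1:inf,v2:22,v3:11,v4:0

step 1: dist = v0:inf,v1:inf,v2:inf,v3:11,v4:0
step 2: dist = v0:inf,v1:inf,v2:22,v3:11,v4:0
step 3: dist = v0:41,v1:inf,v2:22,v3:11,v4:0
step 4: dist = v0:41,v1:inf,v2:22,v3:11,v4:0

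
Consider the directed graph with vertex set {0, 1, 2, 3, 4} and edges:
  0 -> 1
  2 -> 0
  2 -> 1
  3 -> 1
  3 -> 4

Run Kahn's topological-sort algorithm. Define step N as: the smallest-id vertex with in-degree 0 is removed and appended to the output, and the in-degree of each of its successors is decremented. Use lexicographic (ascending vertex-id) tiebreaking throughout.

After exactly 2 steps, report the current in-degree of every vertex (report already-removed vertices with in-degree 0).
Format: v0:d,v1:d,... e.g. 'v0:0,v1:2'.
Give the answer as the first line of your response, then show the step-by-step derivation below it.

v0:0,v1:1,v2:0,v3:0,v4:1

step 1: output 2; order=[2]; indeg=(0,2,0,0,1)
step 2: output 0; order=[2,0]; indeg=(0,1,0,0,1)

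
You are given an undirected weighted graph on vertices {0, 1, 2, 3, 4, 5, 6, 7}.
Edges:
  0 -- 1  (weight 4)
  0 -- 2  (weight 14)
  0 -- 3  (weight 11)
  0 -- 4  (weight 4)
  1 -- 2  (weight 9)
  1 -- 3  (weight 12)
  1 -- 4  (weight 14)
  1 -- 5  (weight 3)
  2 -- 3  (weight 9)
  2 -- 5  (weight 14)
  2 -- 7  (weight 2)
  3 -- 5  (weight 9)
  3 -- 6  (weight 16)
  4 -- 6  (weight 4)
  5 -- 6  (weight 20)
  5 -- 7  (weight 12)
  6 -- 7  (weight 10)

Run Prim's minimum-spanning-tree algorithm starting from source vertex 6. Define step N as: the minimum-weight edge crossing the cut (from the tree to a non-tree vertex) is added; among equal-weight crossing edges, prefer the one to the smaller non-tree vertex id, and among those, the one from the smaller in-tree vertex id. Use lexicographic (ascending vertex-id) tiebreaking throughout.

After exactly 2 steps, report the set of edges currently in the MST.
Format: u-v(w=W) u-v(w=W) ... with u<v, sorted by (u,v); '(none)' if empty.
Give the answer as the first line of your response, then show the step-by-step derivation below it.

0-4(w=4) 4-6(w=4)

step 1: add edge 4-6 (w=4); MST = {4-6(w=4)}
step 2: add edge 0-4 (w=4); MST = {0-4(w=4) 4-6(w=4)}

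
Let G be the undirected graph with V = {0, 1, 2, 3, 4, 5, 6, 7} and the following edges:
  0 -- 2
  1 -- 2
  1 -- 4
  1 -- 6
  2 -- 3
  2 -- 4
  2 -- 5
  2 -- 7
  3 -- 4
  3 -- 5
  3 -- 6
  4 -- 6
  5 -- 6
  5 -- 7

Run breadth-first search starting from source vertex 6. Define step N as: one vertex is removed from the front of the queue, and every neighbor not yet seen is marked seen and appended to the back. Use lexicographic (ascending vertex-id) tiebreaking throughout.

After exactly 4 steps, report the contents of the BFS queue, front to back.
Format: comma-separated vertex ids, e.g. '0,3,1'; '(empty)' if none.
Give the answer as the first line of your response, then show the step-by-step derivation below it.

5,2

step 1: dequeue 6; queue=[1,3,4,5]; order=6
step 2: dequeue 1; queue=[3,4,5,2]; order=6,1
step 3: dequeue 3; queue=[4,5,2]; order=6,1,3
step 4: dequeue 4; queue=[5,2]; order=6,1,3,4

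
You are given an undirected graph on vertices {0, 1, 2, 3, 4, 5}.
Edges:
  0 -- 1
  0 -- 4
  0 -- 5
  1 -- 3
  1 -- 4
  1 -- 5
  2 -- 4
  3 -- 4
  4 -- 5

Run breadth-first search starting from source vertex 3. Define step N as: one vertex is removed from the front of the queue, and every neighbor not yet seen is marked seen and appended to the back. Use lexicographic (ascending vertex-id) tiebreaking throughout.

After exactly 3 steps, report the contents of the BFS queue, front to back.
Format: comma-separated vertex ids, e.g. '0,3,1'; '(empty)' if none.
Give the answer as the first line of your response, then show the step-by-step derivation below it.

0,5,2

step 1: dequeue 3; queue=[1,4]; order=3
step 2: dequeue 1; queue=[4,0,5]; order=3,1
step 3: dequeue 4; queue=[0,5,2]; order=3,1,4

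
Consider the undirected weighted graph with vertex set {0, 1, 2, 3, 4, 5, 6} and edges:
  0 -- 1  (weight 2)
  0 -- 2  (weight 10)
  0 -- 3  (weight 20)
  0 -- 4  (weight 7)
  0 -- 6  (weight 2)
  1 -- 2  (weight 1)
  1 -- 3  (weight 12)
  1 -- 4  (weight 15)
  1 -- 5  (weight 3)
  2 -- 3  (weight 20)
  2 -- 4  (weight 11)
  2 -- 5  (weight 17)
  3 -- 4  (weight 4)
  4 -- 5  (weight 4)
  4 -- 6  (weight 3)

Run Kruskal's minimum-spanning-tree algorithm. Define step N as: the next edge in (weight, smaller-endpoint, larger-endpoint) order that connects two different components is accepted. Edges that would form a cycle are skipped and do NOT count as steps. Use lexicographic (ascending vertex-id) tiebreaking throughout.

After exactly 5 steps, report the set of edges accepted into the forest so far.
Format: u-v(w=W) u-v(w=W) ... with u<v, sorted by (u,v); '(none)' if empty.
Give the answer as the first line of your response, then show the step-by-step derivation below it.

0-1(w=2) 0-6(w=2) 1-2(w=1) 1-5(w=3) 4-6(w=3)

step 1: add edge 1-2 (w=1); MST = {1-2(w=1)}
step 2: add edge 0-1 (w=2); MST = {0-1(w=2) 1-2(w=1)}
step 3: add edge 0-6 (w=2); MST = {0-1(w=2) 0-6(w=2) 1-2(w=1)}
step 4: add edge 1-5 (w=3); MST = {0-1(w=2) 0-6(w=2) 1-2(w=1) 1-5(w=3)}
step 5: add edge 4-6 (w=3); MST = {0-1(w=2) 0-6(w=2) 1-2(w=1) 1-5(w=3) 4-6(w=3)}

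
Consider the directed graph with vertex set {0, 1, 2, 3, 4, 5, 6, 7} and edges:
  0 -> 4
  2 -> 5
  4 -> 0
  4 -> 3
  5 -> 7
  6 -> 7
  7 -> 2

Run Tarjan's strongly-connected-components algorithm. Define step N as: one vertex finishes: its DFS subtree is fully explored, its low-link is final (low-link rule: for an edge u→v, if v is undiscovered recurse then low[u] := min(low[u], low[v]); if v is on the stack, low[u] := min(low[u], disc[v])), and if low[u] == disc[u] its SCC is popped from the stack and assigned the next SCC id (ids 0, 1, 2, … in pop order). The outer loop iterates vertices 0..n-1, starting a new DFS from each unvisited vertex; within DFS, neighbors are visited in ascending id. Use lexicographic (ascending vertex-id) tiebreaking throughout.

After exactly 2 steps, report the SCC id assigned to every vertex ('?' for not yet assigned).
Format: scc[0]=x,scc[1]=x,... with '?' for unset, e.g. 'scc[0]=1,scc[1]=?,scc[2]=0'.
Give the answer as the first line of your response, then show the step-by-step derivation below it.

scc[0]=?,scc[1]=?,scc[2]=?,scc[3]=0,scc[4]=?,scc[5]=?,scc[6]=?,scc[7]=?

step 1: low=(low[0]=0,low[1]=?,low[2]=?,low[3]=2,low[4]=0,low[5]=?,low[6]=?,low[7]=?); scc=(scc[0]=?,scc[1]=?,scc[2]=?,scc[3]=0,scc[4]=?,scc[5]=?,scc[6]=?,scc[7]=?)
step 2: low=(low[0]=0,low[1]=?,low[2]=?,low[3]=2,low[4]=0,low[5]=?,low[6]=?,low[7]=?); scc=(scc[0]=?,scc[1]=?,scc[2]=?,scc[3]=0,scc[4]=?,scc[5]=?,scc[6]=?,scc[7]=?)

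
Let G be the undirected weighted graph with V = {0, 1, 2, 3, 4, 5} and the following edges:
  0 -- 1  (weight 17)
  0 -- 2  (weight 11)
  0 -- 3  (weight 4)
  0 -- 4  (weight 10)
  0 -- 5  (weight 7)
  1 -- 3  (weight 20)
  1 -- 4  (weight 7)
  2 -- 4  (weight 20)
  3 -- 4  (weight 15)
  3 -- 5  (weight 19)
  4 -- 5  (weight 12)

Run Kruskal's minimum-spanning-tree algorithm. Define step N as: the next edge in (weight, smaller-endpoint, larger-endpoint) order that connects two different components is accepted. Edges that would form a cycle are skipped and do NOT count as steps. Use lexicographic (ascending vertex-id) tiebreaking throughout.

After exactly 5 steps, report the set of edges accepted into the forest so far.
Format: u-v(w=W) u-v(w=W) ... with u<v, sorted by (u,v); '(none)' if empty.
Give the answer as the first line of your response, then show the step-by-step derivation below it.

0-2(w=11) 0-3(w=4) 0-4(w=10) 0-5(w=7) 1-4(w=7)

step 1: add edge 0-3 (w=4); MST = {0-3(w=4)}
step 2: add edge 0-5 (w=7); MST = {0-3(w=4) 0-5(w=7)}
step 3: add edge 1-4 (w=7); MST = {0-3(w=4) 0-5(w=7) 1-4(w=7)}
step 4: add edge 0-4 (w=10); MST = {0-3(w=4) 0-4(w=10) 0-5(w=7) 1-4(w=7)}
step 5: add edge 0-2 (w=11); MST = {0-2(w=11) 0-3(w=4) 0-4(w=10) 0-5(w=7) 1-4(w=7)}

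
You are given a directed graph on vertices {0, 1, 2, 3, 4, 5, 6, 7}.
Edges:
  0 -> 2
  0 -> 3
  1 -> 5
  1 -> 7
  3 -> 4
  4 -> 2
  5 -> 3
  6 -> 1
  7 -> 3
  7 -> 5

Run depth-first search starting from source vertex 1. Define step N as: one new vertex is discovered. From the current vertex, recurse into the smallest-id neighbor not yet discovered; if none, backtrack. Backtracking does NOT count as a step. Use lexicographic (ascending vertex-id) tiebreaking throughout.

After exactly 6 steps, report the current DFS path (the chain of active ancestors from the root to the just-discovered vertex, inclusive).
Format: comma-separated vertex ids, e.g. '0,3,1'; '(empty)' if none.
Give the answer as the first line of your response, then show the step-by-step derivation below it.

1,7

step 1: discover 1; path=1; order=1
step 2: discover 5; path=1>5; order=1,5
step 3: discover 3; path=1>5>3; order=1,5,3
step 4: discover 4; path=1>5>3>4; order=1,5,3,4
step 5: discover 2; path=1>5>3>4>2; order=1,5,3,4,2
step 6: discover 7; path=1>7; order=1,5,3,4,2,7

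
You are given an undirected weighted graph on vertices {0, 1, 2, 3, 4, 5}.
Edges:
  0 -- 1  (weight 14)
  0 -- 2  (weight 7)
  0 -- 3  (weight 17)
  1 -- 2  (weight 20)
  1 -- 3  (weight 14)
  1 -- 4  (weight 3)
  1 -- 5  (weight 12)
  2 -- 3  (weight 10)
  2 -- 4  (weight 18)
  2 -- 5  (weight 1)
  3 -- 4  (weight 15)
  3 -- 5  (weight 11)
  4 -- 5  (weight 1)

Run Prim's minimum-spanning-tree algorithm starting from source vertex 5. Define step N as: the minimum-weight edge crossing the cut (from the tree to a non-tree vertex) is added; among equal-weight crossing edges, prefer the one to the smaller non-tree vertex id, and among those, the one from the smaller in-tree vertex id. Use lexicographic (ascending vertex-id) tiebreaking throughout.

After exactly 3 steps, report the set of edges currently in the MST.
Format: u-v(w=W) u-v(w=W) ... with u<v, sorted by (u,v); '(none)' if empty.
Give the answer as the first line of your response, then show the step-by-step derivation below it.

1-4(w=3) 2-5(w=1) 4-5(w=1)

step 1: add edge 2-5 (w=1); MST = {2-5(w=1)}
step 2: add edge 4-5 (w=1); MST = {2-5(w=1) 4-5(w=1)}
step 3: add edge 1-4 (w=3); MST = {1-4(w=3) 2-5(w=1) 4-5(w=1)}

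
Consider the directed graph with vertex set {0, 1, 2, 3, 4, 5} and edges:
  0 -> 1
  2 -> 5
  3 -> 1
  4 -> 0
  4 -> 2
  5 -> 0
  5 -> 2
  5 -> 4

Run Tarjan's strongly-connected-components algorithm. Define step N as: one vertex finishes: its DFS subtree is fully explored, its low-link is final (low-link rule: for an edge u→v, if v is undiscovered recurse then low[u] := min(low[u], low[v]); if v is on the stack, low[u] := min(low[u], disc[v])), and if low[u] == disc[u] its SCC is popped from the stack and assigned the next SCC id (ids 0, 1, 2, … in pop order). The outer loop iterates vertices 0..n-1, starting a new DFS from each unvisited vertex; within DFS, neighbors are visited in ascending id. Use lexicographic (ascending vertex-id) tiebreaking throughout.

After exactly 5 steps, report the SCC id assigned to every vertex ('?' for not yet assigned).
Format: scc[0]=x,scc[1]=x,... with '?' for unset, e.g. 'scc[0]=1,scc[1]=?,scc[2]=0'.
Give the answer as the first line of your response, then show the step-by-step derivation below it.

scc[0]=1,scc[1]=0,scc[2]=2,scc[3]=?,scc[4]=2,scc[5]=2

step 1: low=(low[0]=0,low[1]=1,low[2]=?,low[3]=?,low[4]=?,low[5]=?); scc=(scc[0]=?,scc[1]=0,scc[2]=?,scc[3]=?,scc[4]=?,scc[5]=?)
step 2: low=(low[0]=0,low[1]=1,low[2]=?,low[3]=?,low[4]=?,low[5]=?); scc=(scc[0]=1,scc[1]=0,scc[2]=?,scc[3]=?,scc[4]=?,scc[5]=?)
step 3: low=(low[0]=0,low[1]=1,low[2]=2,low[3]=?,low[4]=2,low[5]=2); scc=(scc[0]=1,scc[1]=0,scc[2]=?,scc[3]=?,scc[4]=?,scc[5]=?)
step 4: low=(low[0]=0,low[1]=1,low[2]=2,low[3]=?,low[4]=2,low[5]=2); scc=(scc[0]=1,scc[1]=0,scc[2]=?,scc[3]=?,scc[4]=?,scc[5]=?)
step 5: low=(low[0]=0,low[1]=1,low[2]=2,low[3]=?,low[4]=2,low[5]=2); scc=(scc[0]=1,scc[1]=0,scc[2]=2,scc[3]=?,scc[4]=2,scc[5]=2)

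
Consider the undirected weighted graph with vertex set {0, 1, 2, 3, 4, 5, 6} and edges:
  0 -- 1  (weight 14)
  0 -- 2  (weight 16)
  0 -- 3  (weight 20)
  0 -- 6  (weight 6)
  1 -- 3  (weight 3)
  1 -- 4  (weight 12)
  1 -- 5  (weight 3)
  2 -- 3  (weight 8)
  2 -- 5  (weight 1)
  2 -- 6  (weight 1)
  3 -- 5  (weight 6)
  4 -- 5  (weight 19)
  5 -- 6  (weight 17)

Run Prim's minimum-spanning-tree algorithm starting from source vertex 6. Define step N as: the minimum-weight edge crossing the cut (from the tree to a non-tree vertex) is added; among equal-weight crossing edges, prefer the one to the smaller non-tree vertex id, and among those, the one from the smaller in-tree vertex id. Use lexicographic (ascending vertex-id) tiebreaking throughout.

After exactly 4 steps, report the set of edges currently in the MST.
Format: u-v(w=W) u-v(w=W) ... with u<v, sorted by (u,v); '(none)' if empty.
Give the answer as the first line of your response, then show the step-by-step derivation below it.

1-3(w=3) 1-5(w=3) 2-5(w=1) 2-6(w=1)

step 1: add edge 2-6 (w=1); MST = {2-6(w=1)}
step 2: add edge 2-5 (w=1); MST = {2-5(w=1) 2-6(w=1)}
step 3: add edge 1-5 (w=3); MST = {1-5(w=3) 2-5(w=1) 2-6(w=1)}
step 4: add edge 1-3 (w=3); MST = {1-3(w=3) 1-5(w=3) 2-5(w=1) 2-6(w=1)}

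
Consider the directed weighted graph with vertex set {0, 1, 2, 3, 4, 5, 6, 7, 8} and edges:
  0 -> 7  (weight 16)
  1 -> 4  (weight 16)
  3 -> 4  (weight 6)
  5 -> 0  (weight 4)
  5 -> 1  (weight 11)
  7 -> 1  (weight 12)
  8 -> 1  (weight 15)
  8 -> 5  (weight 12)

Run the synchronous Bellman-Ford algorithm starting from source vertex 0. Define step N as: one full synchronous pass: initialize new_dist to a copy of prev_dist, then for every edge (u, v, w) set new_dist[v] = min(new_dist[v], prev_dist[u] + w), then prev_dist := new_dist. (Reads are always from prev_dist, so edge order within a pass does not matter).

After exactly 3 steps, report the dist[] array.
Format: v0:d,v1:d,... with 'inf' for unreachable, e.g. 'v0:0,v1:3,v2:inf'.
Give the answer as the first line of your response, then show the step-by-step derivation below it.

v0:0,v1:28,v2:inf,v3:inf,v4:44,v5:inf,v6:inf,v7:16,v8:inf

step 1: dist = v0:0,v1:inf,v2:inf,v3:inf,v4:inf,v5:inf,v6:inf,v7:16,v8:inf
step 2: dist = v0:0,v1:28,v2:inf,v3:inf,v4:inf,v5:inf,v6:inf,v7:16,v8:inf
step 3: dist = v0:0,v1:28,v2:inf,v3:inf,v4:44,v5:inf,v6:inf,v7:16,v8:inf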